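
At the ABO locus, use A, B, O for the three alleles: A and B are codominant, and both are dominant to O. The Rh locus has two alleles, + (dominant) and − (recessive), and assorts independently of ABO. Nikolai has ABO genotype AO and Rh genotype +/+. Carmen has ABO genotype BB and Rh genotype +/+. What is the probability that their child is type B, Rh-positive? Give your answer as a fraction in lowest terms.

ABO cross AO × BB → offspring phenotypes: 1/2 B, 1/2 AB.
Rh cross +/+ × +/+ → 1 Rh+.
Independent loci: P(type B, Rh-positive) = 1/2 × 1 = 1/2.

1/2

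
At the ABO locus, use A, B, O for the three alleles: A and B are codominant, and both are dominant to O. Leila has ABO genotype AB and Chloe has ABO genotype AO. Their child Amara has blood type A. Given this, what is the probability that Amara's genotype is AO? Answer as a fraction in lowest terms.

1/2

Cross AB × AO → 1/4 AA, 1/4 AB, 1/4 AO, 1/4 BO.
Type-A genotypes among offspring: AA (1/4), AO (1/4); total 1/2.
P(AO | type A) = (1/4) / (1/2) = 1/2.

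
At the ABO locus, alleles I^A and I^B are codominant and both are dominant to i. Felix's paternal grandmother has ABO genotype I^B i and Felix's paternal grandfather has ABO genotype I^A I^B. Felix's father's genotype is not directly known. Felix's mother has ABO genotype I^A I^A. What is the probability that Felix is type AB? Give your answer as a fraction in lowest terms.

Felix's father's ABO genotype from I^B i × I^A I^B: 1/4 I^A I^B, 1/4 I^A i, 1/4 I^B I^B, 1/4 I^B i.
Crossing each possibility with the mother I^A I^A and summing P(type AB): 1/4·1/2 + 1/4·0 + 1/4·1 + 1/4·1/2 = 1/2.

1/2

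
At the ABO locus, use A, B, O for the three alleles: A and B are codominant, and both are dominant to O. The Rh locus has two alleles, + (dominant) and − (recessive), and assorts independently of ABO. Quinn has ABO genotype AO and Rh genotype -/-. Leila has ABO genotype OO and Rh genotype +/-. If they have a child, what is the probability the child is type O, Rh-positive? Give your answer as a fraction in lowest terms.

ABO cross AO × OO → offspring phenotypes: 1/2 O, 1/2 A.
Rh cross -/- × +/- → 1/2 Rh+, 1/2 Rh-.
Independent loci: P(type O, Rh-positive) = 1/2 × 1/2 = 1/4.

1/4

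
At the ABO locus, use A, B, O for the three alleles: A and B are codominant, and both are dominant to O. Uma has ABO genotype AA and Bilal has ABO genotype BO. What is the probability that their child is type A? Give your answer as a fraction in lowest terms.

1/2

ABO cross AA × BO → offspring phenotypes: 1/2 A, 1/2 AB.
So P(type A) = 1/2.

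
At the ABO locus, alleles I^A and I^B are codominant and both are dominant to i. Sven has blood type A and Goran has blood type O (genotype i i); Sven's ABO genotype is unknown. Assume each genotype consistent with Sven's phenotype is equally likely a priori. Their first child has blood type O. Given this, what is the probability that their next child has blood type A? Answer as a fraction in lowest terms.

Possible genotypes: Sven ∈ {I^A I^A, I^A i}; Goran ∈ {i i}.
Weight each parental genotype pair by prior × P(type-O child):
  I^A i × i i: posterior weight 1; P(next child type A) = 1/2.
Weighted sum = 1/2.

1/2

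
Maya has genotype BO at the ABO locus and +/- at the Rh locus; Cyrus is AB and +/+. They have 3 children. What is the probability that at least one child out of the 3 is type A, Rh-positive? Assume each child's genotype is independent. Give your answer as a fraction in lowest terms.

37/64

ABO cross BO × AB → 1/4 A, 1/2 B, 1/4 AB.
Rh cross +/- × +/+ → 1 Rh+; so P(type A, Rh-positive) = 1/4 × 1 = 1/4 per child.
P(none) = (3/4)^3 = 27/64; P(at least one) = 1 − 27/64 = 37/64.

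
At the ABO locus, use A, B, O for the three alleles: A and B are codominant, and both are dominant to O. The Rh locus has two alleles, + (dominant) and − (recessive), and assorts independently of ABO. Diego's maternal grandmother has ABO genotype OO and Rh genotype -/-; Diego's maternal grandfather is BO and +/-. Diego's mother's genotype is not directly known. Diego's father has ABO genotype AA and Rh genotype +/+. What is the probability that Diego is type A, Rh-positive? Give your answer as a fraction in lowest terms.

3/4

Diego's mother's ABO genotype from OO × BO: 1/2 BO, 1/2 OO.
Crossing each possibility with the father AA and summing P(type A): 1/2·1/2 + 1/2·1 = 3/4.
Similarly for Rh via the mother's Rh distribution: P(Rh+) = 1.
Independent loci: 3/4 × 1 = 3/4.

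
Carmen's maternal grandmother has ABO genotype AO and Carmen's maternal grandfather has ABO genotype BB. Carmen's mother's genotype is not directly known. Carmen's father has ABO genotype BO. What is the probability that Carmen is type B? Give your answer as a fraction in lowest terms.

5/8

Carmen's mother's ABO genotype from AO × BB: 1/2 AB, 1/2 BO.
Crossing each possibility with the father BO and summing P(type B): 1/2·1/2 + 1/2·3/4 = 5/8.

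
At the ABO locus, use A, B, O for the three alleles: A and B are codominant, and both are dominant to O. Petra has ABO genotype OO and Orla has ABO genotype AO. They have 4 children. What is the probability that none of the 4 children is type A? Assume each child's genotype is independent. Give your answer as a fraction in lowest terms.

ABO cross OO × AO → 1/2 O, 1/2 A.
So P(type A) = 1/2 per child.
P(not type A) = 1/2 for one child; (1/2)^4 = 1/16.

1/16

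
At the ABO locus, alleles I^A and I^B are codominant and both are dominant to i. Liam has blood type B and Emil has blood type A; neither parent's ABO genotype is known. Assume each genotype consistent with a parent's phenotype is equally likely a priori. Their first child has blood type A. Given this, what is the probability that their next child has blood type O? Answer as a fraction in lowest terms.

1/12

Possible genotypes: Liam ∈ {I^B I^B, I^B i}; Emil ∈ {I^A I^A, I^A i}.
Weight each parental genotype pair by prior × P(type-A child):
  I^B i × I^A I^A: posterior weight 2/3; P(next child type O) = 0.
  I^B i × I^A i: posterior weight 1/3; P(next child type O) = 1/4.
Weighted sum = 1/12.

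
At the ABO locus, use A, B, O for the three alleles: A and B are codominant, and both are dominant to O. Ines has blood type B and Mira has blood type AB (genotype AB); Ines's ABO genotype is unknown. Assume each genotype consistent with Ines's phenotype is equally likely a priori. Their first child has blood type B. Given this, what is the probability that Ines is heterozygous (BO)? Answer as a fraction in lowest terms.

Possible genotypes: Ines ∈ {BB, BO}; Mira ∈ {AB}.
Weight each parental genotype pair by prior × P(type-B child):
  BB × AB: posterior weight 1/2.
  BO × AB: posterior weight 1/2.
Sum the posterior weight over pairs where Ines is BO: 1/2.

1/2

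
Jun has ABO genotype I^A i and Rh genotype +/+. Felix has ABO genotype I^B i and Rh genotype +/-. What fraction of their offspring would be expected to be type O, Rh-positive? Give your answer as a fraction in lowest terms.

1/4

ABO cross I^A i × I^B i → offspring phenotypes: 1/4 O, 1/4 A, 1/4 B, 1/4 AB.
Rh cross +/+ × +/- → 1 Rh+.
Independent loci: P(type O, Rh-positive) = 1/4 × 1 = 1/4.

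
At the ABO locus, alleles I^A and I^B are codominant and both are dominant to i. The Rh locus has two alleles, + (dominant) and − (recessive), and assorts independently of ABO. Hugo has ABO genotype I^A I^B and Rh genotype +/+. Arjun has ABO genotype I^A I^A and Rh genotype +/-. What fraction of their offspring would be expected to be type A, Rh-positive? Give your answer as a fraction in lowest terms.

ABO cross I^A I^B × I^A I^A → offspring phenotypes: 1/2 A, 1/2 AB.
Rh cross +/+ × +/- → 1 Rh+.
Independent loci: P(type A, Rh-positive) = 1/2 × 1 = 1/2.

1/2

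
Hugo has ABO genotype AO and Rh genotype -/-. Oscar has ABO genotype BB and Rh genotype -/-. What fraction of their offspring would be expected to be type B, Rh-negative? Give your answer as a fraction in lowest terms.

1/2

ABO cross AO × BB → offspring phenotypes: 1/2 B, 1/2 AB.
Rh cross -/- × -/- → 1 Rh-.
Independent loci: P(type B, Rh-negative) = 1/2 × 1 = 1/2.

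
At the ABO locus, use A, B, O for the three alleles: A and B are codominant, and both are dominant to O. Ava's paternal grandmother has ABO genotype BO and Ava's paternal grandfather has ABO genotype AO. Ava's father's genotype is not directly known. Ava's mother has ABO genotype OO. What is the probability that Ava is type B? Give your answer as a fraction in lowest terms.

1/4

Ava's father's ABO genotype from BO × AO: 1/4 AB, 1/4 AO, 1/4 BO, 1/4 OO.
Crossing each possibility with the mother OO and summing P(type B): 1/4·1/2 + 1/4·0 + 1/4·1/2 + 1/4·0 = 1/4.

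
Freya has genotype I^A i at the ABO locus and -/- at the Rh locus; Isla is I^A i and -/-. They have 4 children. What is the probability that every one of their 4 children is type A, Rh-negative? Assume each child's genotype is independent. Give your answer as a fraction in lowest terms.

ABO cross I^A i × I^A i → 1/4 O, 3/4 A.
Rh cross -/- × -/- → 1 Rh-; so P(type A, Rh-negative) = 3/4 × 1 = 3/4 per child.
All 4 independent: (3/4)^4 = 81/256.

81/256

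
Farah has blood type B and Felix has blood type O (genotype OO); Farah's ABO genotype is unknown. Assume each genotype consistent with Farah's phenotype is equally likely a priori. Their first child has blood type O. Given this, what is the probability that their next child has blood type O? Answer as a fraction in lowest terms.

Possible genotypes: Farah ∈ {BB, BO}; Felix ∈ {OO}.
Weight each parental genotype pair by prior × P(type-O child):
  BO × OO: posterior weight 1; P(next child type O) = 1/2.
Weighted sum = 1/2.

1/2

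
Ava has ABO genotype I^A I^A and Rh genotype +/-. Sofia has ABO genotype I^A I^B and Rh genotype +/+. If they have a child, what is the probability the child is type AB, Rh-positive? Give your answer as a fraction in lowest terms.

ABO cross I^A I^A × I^A I^B → offspring phenotypes: 1/2 A, 1/2 AB.
Rh cross +/- × +/+ → 1 Rh+.
Independent loci: P(type AB, Rh-positive) = 1/2 × 1 = 1/2.

1/2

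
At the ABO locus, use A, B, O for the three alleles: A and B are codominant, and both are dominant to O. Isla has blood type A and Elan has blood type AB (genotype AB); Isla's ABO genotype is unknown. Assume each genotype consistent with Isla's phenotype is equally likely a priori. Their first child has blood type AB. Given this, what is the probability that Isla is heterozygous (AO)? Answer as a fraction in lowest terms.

Possible genotypes: Isla ∈ {AA, AO}; Elan ∈ {AB}.
Weight each parental genotype pair by prior × P(type-AB child):
  AA × AB: posterior weight 2/3.
  AO × AB: posterior weight 1/3.
Sum the posterior weight over pairs where Isla is AO: 1/3.

1/3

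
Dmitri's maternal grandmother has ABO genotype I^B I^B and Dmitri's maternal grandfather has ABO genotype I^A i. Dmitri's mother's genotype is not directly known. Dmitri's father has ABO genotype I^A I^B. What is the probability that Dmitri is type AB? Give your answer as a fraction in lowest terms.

Dmitri's mother's ABO genotype from I^B I^B × I^A i: 1/2 I^A I^B, 1/2 I^B i.
Crossing each possibility with the father I^A I^B and summing P(type AB): 1/2·1/2 + 1/2·1/4 = 3/8.

3/8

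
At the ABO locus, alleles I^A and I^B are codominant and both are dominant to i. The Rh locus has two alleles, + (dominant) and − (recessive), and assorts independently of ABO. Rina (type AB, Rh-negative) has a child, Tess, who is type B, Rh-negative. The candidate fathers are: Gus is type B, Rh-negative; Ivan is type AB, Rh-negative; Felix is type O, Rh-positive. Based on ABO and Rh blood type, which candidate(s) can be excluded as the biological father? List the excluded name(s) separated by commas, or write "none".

none

A candidate is excluded only if no genotype consistent with his phenotype could produce a type B, Rh-negative child with a type AB, Rh-negative mother.
Every candidate has at least one consistent genotype combination, so none can be excluded.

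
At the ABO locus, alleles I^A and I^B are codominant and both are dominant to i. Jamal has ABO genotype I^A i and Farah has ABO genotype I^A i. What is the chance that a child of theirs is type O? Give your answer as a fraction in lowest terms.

1/4

ABO cross I^A i × I^A i → offspring phenotypes: 1/4 O, 3/4 A.
So P(type O) = 1/4.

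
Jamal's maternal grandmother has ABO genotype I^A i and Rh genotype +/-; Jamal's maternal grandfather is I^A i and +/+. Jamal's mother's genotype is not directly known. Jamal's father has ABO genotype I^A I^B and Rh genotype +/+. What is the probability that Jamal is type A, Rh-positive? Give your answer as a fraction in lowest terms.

1/2

Jamal's mother's ABO genotype from I^A i × I^A i: 1/4 I^A I^A, 1/2 I^A i, 1/4 i i.
Crossing each possibility with the father I^A I^B and summing P(type A): 1/4·1/2 + 1/2·1/2 + 1/4·1/2 = 1/2.
Similarly for Rh via the mother's Rh distribution: P(Rh+) = 1.
Independent loci: 1/2 × 1 = 1/2.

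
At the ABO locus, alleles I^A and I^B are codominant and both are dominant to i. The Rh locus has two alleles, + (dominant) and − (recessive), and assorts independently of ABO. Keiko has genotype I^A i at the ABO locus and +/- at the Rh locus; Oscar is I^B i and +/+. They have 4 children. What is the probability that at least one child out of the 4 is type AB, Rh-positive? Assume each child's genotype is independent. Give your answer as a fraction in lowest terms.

175/256

ABO cross I^A i × I^B i → 1/4 O, 1/4 A, 1/4 B, 1/4 AB.
Rh cross +/- × +/+ → 1 Rh+; so P(type AB, Rh-positive) = 1/4 × 1 = 1/4 per child.
P(none) = (3/4)^4 = 81/256; P(at least one) = 1 − 81/256 = 175/256.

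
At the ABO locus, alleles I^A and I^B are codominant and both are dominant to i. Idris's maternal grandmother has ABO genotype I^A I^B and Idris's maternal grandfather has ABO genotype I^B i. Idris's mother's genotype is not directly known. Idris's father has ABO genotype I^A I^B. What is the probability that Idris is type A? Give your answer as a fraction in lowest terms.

Idris's mother's ABO genotype from I^A I^B × I^B i: 1/4 I^A I^B, 1/4 I^A i, 1/4 I^B I^B, 1/4 I^B i.
Crossing each possibility with the father I^A I^B and summing P(type A): 1/4·1/4 + 1/4·1/2 + 1/4·0 + 1/4·1/4 = 1/4.

1/4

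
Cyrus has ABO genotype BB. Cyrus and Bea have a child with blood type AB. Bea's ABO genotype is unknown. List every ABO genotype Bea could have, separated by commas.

AA, AB, AO

For each candidate genotype of Bea, check whether crossing it with BB can produce every observed child phenotype.
  AA → possible child types {AB} ✓
  AB → possible child types {B, AB} ✓
  AO → possible child types {B, AB} ✓
  BB → possible child types {B} ✗
  BO → possible child types {B} ✗
  OO → possible child types {B} ✗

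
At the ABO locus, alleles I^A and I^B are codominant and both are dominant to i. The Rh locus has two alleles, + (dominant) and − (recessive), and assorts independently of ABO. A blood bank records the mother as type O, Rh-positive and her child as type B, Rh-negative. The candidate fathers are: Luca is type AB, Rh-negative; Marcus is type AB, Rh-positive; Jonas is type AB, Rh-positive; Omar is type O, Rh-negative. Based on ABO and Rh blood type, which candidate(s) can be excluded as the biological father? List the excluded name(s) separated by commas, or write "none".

Omar

A candidate is excluded only if no genotype consistent with his phenotype could produce a type B, Rh-negative child with a type O, Rh-positive mother.
Omar (type O, Rh-): no genotype consistent with that phenotype can produce a type-B Rh- child with a type-O mother.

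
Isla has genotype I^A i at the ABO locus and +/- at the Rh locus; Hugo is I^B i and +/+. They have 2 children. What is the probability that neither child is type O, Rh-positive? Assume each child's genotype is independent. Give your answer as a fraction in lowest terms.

ABO cross I^A i × I^B i → 1/4 O, 1/4 A, 1/4 B, 1/4 AB.
Rh cross +/- × +/+ → 1 Rh+; so P(type O, Rh-positive) = 1/4 × 1 = 1/4 per child.
P(not type O, Rh-positive) = 3/4 for one child; (3/4)^2 = 9/16.

9/16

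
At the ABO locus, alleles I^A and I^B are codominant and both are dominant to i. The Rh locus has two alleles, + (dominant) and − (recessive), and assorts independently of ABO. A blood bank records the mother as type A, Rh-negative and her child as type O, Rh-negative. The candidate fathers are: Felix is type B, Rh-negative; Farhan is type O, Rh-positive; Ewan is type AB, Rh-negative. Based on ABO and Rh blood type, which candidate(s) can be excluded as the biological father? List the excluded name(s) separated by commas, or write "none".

A candidate is excluded only if no genotype consistent with his phenotype could produce a type O, Rh-negative child with a type A, Rh-negative mother.
Ewan (type AB, Rh-): no genotype consistent with that phenotype can produce a type-O Rh- child with a type-A mother.

Ewan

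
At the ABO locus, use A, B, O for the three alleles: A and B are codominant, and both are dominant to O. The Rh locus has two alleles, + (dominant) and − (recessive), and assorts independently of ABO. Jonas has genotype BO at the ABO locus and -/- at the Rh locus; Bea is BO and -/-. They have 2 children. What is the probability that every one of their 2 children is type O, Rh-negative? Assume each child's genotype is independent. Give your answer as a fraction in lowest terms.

ABO cross BO × BO → 1/4 O, 3/4 B.
Rh cross -/- × -/- → 1 Rh-; so P(type O, Rh-negative) = 1/4 × 1 = 1/4 per child.
All 2 independent: (1/4)^2 = 1/16.

1/16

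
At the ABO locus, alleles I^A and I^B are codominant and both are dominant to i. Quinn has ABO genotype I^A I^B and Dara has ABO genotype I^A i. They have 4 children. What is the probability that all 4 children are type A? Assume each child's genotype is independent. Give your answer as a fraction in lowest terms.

1/16

ABO cross I^A I^B × I^A i → 1/2 A, 1/4 B, 1/4 AB.
So P(type A) = 1/2 per child.
All 4 independent: (1/2)^4 = 1/16.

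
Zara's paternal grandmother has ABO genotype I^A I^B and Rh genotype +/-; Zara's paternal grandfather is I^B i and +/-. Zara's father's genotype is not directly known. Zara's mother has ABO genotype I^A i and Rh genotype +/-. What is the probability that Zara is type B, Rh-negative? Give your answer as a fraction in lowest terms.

1/16

Zara's father's ABO genotype from I^A I^B × I^B i: 1/4 I^A I^B, 1/4 I^A i, 1/4 I^B I^B, 1/4 I^B i.
Crossing each possibility with the mother I^A i and summing P(type B): 1/4·1/4 + 1/4·0 + 1/4·1/2 + 1/4·1/4 = 1/4.
Similarly for Rh via the father's Rh distribution: P(Rh-) = 1/4.
Independent loci: 1/4 × 1/4 = 1/16.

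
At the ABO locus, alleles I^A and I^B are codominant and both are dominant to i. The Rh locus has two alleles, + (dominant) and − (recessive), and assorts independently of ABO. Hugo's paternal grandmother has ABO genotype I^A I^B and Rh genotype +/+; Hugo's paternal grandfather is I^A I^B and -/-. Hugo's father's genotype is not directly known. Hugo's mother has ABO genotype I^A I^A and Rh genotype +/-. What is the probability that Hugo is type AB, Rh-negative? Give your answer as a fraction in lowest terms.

1/8

Hugo's father's ABO genotype from I^A I^B × I^A I^B: 1/4 I^A I^A, 1/2 I^A I^B, 1/4 I^B I^B.
Crossing each possibility with the mother I^A I^A and summing P(type AB): 1/4·0 + 1/2·1/2 + 1/4·1 = 1/2.
Similarly for Rh via the father's Rh distribution: P(Rh-) = 1/4.
Independent loci: 1/2 × 1/4 = 1/8.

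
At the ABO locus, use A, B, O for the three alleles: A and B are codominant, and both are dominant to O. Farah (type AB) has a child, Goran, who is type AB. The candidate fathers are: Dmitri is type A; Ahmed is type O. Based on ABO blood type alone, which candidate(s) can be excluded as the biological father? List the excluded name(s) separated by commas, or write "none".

Ahmed

A candidate is excluded only if no genotype consistent with his phenotype could produce a type AB child with a type AB mother.
Ahmed (type O): no genotype consistent with that phenotype can produce a type-AB child with a type-AB mother.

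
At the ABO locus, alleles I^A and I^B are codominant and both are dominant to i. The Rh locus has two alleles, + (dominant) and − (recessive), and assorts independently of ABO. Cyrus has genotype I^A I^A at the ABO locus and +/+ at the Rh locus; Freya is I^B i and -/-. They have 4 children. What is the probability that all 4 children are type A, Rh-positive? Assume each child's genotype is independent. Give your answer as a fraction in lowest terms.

1/16

ABO cross I^A I^A × I^B i → 1/2 A, 1/2 AB.
Rh cross +/+ × -/- → 1 Rh+; so P(type A, Rh-positive) = 1/2 × 1 = 1/2 per child.
All 4 independent: (1/2)^4 = 1/16.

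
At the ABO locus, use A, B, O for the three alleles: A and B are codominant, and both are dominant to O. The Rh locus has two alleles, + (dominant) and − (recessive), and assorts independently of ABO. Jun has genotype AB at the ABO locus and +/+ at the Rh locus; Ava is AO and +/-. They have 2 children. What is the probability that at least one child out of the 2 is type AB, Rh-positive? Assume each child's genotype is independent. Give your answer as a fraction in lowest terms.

ABO cross AB × AO → 1/2 A, 1/4 B, 1/4 AB.
Rh cross +/+ × +/- → 1 Rh+; so P(type AB, Rh-positive) = 1/4 × 1 = 1/4 per child.
P(none) = (3/4)^2 = 9/16; P(at least one) = 1 − 9/16 = 7/16.

7/16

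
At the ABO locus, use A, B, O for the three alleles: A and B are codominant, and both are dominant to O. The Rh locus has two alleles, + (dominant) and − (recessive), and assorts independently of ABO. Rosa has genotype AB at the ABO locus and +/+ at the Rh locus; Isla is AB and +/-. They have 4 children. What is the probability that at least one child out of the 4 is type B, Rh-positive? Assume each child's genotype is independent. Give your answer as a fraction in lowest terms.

ABO cross AB × AB → 1/4 A, 1/4 B, 1/2 AB.
Rh cross +/+ × +/- → 1 Rh+; so P(type B, Rh-positive) = 1/4 × 1 = 1/4 per child.
P(none) = (3/4)^4 = 81/256; P(at least one) = 1 − 81/256 = 175/256.

175/256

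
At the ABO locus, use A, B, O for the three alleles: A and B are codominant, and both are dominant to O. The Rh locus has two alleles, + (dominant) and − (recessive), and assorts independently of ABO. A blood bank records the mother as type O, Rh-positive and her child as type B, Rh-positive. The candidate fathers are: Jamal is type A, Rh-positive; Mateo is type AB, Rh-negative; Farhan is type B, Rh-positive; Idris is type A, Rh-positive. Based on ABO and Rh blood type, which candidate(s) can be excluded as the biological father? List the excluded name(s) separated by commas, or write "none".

Jamal, Idris

A candidate is excluded only if no genotype consistent with his phenotype could produce a type B, Rh-positive child with a type O, Rh-positive mother.
Jamal (type A, Rh+): no genotype consistent with that phenotype can produce a type-B Rh+ child with a type-O mother.
Idris (type A, Rh+): no genotype consistent with that phenotype can produce a type-B Rh+ child with a type-O mother.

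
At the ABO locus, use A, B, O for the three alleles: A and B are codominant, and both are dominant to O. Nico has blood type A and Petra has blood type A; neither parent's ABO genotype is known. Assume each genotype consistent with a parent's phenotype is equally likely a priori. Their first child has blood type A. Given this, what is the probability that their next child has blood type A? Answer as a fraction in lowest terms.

Possible genotypes: Nico ∈ {AA, AO}; Petra ∈ {AA, AO}.
Weight each parental genotype pair by prior × P(type-A child):
  AA × AA: posterior weight 4/15; P(next child type A) = 1.
  AA × AO: posterior weight 4/15; P(next child type A) = 1.
  AO × AA: posterior weight 4/15; P(next child type A) = 1.
  AO × AO: posterior weight 1/5; P(next child type A) = 3/4.
Weighted sum = 19/20.

19/20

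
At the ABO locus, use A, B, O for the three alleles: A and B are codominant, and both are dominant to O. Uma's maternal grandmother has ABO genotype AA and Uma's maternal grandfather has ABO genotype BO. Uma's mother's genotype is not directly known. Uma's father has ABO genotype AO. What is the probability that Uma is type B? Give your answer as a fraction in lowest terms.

Uma's mother's ABO genotype from AA × BO: 1/2 AB, 1/2 AO.
Crossing each possibility with the father AO and summing P(type B): 1/2·1/4 + 1/2·0 = 1/8.

1/8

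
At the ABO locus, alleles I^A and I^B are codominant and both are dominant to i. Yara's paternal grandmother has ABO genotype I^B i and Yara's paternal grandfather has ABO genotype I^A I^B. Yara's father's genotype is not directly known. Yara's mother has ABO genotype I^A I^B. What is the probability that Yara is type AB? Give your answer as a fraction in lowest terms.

3/8

Yara's father's ABO genotype from I^B i × I^A I^B: 1/4 I^A I^B, 1/4 I^A i, 1/4 I^B I^B, 1/4 I^B i.
Crossing each possibility with the mother I^A I^B and summing P(type AB): 1/4·1/2 + 1/4·1/4 + 1/4·1/2 + 1/4·1/4 = 3/8.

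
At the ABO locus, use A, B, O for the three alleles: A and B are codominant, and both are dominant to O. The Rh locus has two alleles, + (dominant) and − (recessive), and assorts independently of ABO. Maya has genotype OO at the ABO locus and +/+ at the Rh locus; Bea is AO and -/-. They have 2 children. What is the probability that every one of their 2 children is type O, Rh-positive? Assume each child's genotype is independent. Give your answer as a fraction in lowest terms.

1/4

ABO cross OO × AO → 1/2 O, 1/2 A.
Rh cross +/+ × -/- → 1 Rh+; so P(type O, Rh-positive) = 1/2 × 1 = 1/2 per child.
All 2 independent: (1/2)^2 = 1/4.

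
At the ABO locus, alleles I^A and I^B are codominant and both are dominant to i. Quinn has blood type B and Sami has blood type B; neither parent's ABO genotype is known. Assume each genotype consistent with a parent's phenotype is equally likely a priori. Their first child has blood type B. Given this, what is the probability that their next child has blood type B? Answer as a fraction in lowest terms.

Possible genotypes: Quinn ∈ {I^B I^B, I^B i}; Sami ∈ {I^B I^B, I^B i}.
Weight each parental genotype pair by prior × P(type-B child):
  I^B I^B × I^B I^B: posterior weight 4/15; P(next child type B) = 1.
  I^B I^B × I^B i: posterior weight 4/15; P(next child type B) = 1.
  I^B i × I^B I^B: posterior weight 4/15; P(next child type B) = 1.
  I^B i × I^B i: posterior weight 1/5; P(next child type B) = 3/4.
Weighted sum = 19/20.

19/20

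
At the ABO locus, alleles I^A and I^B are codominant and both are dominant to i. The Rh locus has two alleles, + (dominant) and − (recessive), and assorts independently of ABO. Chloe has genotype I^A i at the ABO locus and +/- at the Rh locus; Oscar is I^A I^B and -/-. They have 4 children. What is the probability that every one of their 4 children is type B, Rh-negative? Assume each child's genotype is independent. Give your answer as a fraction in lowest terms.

ABO cross I^A i × I^A I^B → 1/2 A, 1/4 B, 1/4 AB.
Rh cross +/- × -/- → 1/2 Rh+, 1/2 Rh-; so P(type B, Rh-negative) = 1/4 × 1/2 = 1/8 per child.
All 4 independent: (1/8)^4 = 1/4096.

1/4096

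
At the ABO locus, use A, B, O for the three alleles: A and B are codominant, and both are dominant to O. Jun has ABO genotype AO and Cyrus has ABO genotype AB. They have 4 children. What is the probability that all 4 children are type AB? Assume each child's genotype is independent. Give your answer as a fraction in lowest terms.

1/256

ABO cross AO × AB → 1/2 A, 1/4 B, 1/4 AB.
So P(type AB) = 1/4 per child.
All 4 independent: (1/4)^4 = 1/256.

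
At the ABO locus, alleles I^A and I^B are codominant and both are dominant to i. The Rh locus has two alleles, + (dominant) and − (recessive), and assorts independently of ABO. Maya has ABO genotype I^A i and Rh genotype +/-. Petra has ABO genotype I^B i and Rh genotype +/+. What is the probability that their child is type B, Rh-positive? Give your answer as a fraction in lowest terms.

1/4

ABO cross I^A i × I^B i → offspring phenotypes: 1/4 O, 1/4 A, 1/4 B, 1/4 AB.
Rh cross +/- × +/+ → 1 Rh+.
Independent loci: P(type B, Rh-positive) = 1/4 × 1 = 1/4.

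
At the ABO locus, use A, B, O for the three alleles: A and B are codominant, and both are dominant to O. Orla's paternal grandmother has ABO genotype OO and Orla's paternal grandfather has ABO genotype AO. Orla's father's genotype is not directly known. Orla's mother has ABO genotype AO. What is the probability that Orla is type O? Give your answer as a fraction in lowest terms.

Orla's father's ABO genotype from OO × AO: 1/2 AO, 1/2 OO.
Crossing each possibility with the mother AO and summing P(type O): 1/2·1/4 + 1/2·1/2 = 3/8.

3/8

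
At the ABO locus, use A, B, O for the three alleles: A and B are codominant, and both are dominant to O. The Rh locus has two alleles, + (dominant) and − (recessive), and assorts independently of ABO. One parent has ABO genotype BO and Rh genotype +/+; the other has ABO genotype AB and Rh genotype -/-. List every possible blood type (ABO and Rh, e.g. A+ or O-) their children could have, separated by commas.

A+, B+, AB+

Gametes from BO × AB give offspring ABO genotypes AB, AO, BB, BO, i.e. phenotypes A, B, AB.
Rh cross +/+ × -/- → phenotypes Rh+.
Combining independently: A+, B+, AB+.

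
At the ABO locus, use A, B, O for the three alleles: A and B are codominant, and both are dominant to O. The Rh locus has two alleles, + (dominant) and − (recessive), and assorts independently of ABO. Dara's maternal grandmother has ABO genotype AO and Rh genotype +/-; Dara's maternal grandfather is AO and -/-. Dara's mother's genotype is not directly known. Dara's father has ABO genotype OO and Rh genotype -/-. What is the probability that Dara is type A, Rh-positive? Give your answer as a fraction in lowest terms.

1/8

Dara's mother's ABO genotype from AO × AO: 1/4 AA, 1/2 AO, 1/4 OO.
Crossing each possibility with the father OO and summing P(type A): 1/4·1 + 1/2·1/2 + 1/4·0 = 1/2.
Similarly for Rh via the mother's Rh distribution: P(Rh+) = 1/4.
Independent loci: 1/2 × 1/4 = 1/8.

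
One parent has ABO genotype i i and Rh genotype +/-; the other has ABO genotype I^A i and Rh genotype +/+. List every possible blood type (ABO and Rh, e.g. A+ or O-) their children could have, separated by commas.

O+, A+

Gametes from i i × I^A i give offspring ABO genotypes I^A i, i i, i.e. phenotypes O, A.
Rh cross +/- × +/+ → phenotypes Rh+.
Combining independently: O+, A+.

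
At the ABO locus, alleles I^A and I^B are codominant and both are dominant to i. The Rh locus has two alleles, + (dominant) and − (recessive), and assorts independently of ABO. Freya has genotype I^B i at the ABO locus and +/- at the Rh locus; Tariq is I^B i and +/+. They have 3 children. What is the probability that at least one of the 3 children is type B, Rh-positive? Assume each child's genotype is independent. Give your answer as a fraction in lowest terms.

ABO cross I^B i × I^B i → 1/4 O, 3/4 B.
Rh cross +/- × +/+ → 1 Rh+; so P(type B, Rh-positive) = 3/4 × 1 = 3/4 per child.
P(none) = (1/4)^3 = 1/64; P(at least one) = 1 − 1/64 = 63/64.

63/64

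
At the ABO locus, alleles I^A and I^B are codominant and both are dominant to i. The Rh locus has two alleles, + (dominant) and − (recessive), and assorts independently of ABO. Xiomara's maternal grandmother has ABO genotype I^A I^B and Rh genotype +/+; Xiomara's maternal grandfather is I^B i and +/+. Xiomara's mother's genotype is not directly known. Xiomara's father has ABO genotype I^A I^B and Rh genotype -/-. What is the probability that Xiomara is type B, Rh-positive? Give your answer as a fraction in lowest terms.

3/8

Xiomara's mother's ABO genotype from I^A I^B × I^B i: 1/4 I^A I^B, 1/4 I^A i, 1/4 I^B I^B, 1/4 I^B i.
Crossing each possibility with the father I^A I^B and summing P(type B): 1/4·1/4 + 1/4·1/4 + 1/4·1/2 + 1/4·1/2 = 3/8.
Similarly for Rh via the mother's Rh distribution: P(Rh+) = 1.
Independent loci: 3/8 × 1 = 3/8.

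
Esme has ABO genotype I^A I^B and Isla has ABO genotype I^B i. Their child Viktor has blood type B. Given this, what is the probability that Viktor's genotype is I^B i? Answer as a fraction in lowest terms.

Cross I^A I^B × I^B i → 1/4 I^A I^B, 1/4 I^A i, 1/4 I^B I^B, 1/4 I^B i.
Type-B genotypes among offspring: I^B I^B (1/4), I^B i (1/4); total 1/2.
P(I^B i | type B) = (1/4) / (1/2) = 1/2.

1/2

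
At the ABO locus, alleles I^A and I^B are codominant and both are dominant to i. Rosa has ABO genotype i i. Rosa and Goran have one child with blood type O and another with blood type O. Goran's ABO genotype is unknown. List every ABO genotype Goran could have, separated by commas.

For each candidate genotype of Goran, check whether crossing it with i i can produce every observed child phenotype.
  I^A I^A → possible child types {A} ✗
  I^A I^B → possible child types {A, B} ✗
  I^A i → possible child types {O, A} ✓
  I^B I^B → possible child types {B} ✗
  I^B i → possible child types {O, B} ✓
  i i → possible child types {O} ✓

I^A i, I^B i, i i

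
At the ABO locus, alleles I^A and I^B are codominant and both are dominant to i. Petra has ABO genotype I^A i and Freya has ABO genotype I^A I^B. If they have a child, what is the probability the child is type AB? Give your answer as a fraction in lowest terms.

1/4

ABO cross I^A i × I^A I^B → offspring phenotypes: 1/2 A, 1/4 B, 1/4 AB.
So P(type AB) = 1/4.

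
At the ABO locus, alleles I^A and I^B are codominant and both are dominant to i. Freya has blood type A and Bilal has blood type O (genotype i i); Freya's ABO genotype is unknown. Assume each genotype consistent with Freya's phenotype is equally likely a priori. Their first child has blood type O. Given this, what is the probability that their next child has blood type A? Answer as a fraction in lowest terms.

1/2

Possible genotypes: Freya ∈ {I^A I^A, I^A i}; Bilal ∈ {i i}.
Weight each parental genotype pair by prior × P(type-O child):
  I^A i × i i: posterior weight 1; P(next child type A) = 1/2.
Weighted sum = 1/2.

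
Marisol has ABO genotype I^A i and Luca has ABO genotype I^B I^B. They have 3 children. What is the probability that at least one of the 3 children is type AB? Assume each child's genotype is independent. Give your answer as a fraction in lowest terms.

ABO cross I^A i × I^B I^B → 1/2 B, 1/2 AB.
So P(type AB) = 1/2 per child.
P(none) = (1/2)^3 = 1/8; P(at least one) = 1 − 1/8 = 7/8.

7/8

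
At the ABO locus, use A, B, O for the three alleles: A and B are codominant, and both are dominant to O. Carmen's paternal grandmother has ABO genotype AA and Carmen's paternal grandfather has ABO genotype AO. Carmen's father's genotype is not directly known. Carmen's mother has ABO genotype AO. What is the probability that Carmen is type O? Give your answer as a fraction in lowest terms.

1/8

Carmen's father's ABO genotype from AA × AO: 1/2 AA, 1/2 AO.
Crossing each possibility with the mother AO and summing P(type O): 1/2·0 + 1/2·1/4 = 1/8.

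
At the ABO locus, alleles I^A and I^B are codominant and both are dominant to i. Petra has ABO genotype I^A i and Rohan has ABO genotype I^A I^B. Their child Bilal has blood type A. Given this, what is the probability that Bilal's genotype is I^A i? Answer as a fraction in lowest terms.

Cross I^A i × I^A I^B → 1/4 I^A I^A, 1/4 I^A I^B, 1/4 I^A i, 1/4 I^B i.
Type-A genotypes among offspring: I^A I^A (1/4), I^A i (1/4); total 1/2.
P(I^A i | type A) = (1/4) / (1/2) = 1/2.

1/2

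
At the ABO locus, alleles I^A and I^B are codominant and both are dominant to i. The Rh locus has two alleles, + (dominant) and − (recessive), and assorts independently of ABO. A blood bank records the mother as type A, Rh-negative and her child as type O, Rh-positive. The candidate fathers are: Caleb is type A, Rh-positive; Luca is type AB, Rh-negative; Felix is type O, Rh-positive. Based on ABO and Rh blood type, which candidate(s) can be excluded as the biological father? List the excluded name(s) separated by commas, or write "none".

Luca

A candidate is excluded only if no genotype consistent with his phenotype could produce a type O, Rh-positive child with a type A, Rh-negative mother.
Luca (type AB, Rh-): no genotype consistent with that phenotype can produce a type-O Rh+ child with a type-A mother.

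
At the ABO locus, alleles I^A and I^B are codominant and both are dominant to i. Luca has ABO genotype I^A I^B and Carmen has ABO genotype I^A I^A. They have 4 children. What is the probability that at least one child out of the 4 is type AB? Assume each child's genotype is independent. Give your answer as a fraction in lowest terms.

15/16

ABO cross I^A I^B × I^A I^A → 1/2 A, 1/2 AB.
So P(type AB) = 1/2 per child.
P(none) = (1/2)^4 = 1/16; P(at least one) = 1 − 1/16 = 15/16.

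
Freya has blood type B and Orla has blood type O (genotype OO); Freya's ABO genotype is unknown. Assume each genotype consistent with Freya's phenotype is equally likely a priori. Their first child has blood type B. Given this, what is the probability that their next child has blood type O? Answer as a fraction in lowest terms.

1/6

Possible genotypes: Freya ∈ {BB, BO}; Orla ∈ {OO}.
Weight each parental genotype pair by prior × P(type-B child):
  BB × OO: posterior weight 2/3; P(next child type O) = 0.
  BO × OO: posterior weight 1/3; P(next child type O) = 1/2.
Weighted sum = 1/6.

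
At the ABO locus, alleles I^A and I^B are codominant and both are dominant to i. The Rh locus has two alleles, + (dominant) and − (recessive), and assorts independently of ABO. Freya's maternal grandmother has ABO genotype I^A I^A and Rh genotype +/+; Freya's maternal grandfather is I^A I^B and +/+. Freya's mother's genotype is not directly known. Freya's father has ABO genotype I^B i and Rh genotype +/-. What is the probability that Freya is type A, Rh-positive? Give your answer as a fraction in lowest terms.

Freya's mother's ABO genotype from I^A I^A × I^A I^B: 1/2 I^A I^A, 1/2 I^A I^B.
Crossing each possibility with the father I^B i and summing P(type A): 1/2·1/2 + 1/2·1/4 = 3/8.
Similarly for Rh via the mother's Rh distribution: P(Rh+) = 1.
Independent loci: 3/8 × 1 = 3/8.

3/8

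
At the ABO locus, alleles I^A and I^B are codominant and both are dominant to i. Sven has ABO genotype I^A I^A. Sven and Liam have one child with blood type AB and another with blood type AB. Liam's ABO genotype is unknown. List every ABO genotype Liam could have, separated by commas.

I^A I^B, I^B I^B, I^B i

For each candidate genotype of Liam, check whether crossing it with I^A I^A can produce every observed child phenotype.
  I^A I^A → possible child types {A} ✗
  I^A I^B → possible child types {A, AB} ✓
  I^A i → possible child types {A} ✗
  I^B I^B → possible child types {AB} ✓
  I^B i → possible child types {A, AB} ✓
  i i → possible child types {A} ✗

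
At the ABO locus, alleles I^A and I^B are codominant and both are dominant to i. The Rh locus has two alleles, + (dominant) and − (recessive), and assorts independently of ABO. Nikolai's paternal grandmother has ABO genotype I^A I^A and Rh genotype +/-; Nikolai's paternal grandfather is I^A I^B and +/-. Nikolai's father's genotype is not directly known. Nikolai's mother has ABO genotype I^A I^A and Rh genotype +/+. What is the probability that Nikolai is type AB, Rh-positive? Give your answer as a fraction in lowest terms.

1/4

Nikolai's father's ABO genotype from I^A I^A × I^A I^B: 1/2 I^A I^A, 1/2 I^A I^B.
Crossing each possibility with the mother I^A I^A and summing P(type AB): 1/2·0 + 1/2·1/2 = 1/4.
Similarly for Rh via the father's Rh distribution: P(Rh+) = 1.
Independent loci: 1/4 × 1 = 1/4.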